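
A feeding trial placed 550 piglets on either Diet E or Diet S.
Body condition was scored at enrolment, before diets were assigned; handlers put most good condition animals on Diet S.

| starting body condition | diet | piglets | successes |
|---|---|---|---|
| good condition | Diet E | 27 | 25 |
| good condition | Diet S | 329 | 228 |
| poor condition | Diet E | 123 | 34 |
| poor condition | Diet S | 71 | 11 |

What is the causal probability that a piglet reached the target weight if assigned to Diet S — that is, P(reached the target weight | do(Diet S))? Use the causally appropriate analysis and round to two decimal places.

The starting body condition-specific comparison favours Diet E throughout, but the pooled figures favour Diet S. The question is whether to condition on starting body condition.
Starting body condition satisfies the back-door criterion: it is not a descendant of the diet, and it blocks the spurious path from diet to outcome. Adjusting for it (i.e., using the within-starting body condition rates) gives the causal effect.
Standardising Diet S to the population starting body condition mix: 0.647·228/329 + 0.353·11/71 = 0.503.

0.50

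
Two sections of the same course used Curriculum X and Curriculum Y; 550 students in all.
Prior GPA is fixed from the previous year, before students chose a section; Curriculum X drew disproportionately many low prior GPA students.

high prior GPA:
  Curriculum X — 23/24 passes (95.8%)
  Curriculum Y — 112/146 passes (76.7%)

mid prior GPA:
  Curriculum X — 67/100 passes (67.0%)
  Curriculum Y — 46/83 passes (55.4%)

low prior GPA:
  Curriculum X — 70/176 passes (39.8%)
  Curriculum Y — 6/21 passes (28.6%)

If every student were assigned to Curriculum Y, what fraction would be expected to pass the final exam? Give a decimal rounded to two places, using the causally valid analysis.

0.52

Prior GPA band satisfies the back-door criterion: it is not a descendant of the teaching method, and it blocks the spurious path from teaching method to outcome. Adjusting for it (i.e., using the within-prior GPA band rates) gives the causal effect.
Standardising Curriculum Y to the population prior GPA band mix: 0.309·112/146 + 0.333·46/83 + 0.358·6/21 = 0.524.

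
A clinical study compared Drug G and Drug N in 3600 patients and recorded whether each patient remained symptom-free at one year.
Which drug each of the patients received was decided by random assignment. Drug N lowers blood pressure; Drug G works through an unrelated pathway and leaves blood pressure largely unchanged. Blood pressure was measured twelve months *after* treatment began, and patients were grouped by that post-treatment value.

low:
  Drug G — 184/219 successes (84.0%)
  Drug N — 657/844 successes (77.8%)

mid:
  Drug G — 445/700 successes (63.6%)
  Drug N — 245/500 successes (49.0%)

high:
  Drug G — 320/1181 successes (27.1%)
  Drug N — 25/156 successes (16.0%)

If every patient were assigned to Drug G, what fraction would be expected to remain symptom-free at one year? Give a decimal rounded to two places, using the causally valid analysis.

Blood pressure lies on the pathway drug → blood pressure → outcome, so adjusting for it blocks the indirect effect. For the total causal effect of drug, use the unadjusted pooled rates.
So P(outcome | do(Drug G)) is just the pooled rate for Drug G: 949/2100 = 0.452.

0.45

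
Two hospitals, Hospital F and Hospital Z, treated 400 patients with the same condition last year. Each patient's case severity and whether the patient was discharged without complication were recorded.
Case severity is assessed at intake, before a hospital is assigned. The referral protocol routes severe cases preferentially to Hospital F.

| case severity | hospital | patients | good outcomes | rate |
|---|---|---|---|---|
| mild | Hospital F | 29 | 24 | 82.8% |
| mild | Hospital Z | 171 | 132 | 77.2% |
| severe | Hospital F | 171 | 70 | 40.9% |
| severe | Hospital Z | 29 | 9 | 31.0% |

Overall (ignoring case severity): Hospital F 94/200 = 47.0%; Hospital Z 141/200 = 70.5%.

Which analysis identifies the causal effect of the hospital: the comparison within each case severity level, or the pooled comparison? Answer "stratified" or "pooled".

Nothing the hospital does changes case severity; the imbalance is an allocation artefact. With case severity also predicting the outcome, the pooled figure is confounded, and the within-stratum comparison is the causal one.
Within each level — mild: 82.8% vs 77.2%; severe: 40.9% vs 31.0% — Hospital F is higher every time.

stratified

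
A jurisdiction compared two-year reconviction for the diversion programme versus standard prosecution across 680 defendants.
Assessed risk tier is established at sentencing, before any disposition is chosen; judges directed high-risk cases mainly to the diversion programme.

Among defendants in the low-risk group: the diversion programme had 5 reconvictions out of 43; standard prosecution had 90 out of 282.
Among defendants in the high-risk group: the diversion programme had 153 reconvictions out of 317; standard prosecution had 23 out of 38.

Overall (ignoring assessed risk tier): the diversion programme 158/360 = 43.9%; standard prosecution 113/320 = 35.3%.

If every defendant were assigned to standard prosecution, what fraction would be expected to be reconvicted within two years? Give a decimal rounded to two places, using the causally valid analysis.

0.47

Assessed risk tier is set before the disposition has any effect — it is not caused by the disposition — and it independently drives the outcome. That makes it a confounder, so the causal comparison is within assessed risk tier levels.
Standardising standard prosecution to the population assessed risk tier mix: 0.478·90/282 + 0.522·23/38 = 0.469.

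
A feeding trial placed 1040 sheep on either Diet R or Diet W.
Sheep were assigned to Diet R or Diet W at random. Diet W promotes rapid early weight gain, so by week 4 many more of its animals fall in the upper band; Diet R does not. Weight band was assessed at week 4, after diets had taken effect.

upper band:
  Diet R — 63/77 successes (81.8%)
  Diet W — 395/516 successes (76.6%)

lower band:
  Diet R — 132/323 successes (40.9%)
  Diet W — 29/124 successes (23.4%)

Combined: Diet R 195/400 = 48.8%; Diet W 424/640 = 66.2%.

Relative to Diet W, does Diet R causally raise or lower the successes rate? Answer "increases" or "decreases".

Week-4 weight band is recorded after the diet and is itself shifted by it — it sits on the causal path from diet to outcome. Conditioning on a mediator would strip out part of the effect we want; the pooled comparison gives the total causal effect.
Pooled: Diet R 48.8% vs Diet W 66.2%; Diet W is higher overall.

decreases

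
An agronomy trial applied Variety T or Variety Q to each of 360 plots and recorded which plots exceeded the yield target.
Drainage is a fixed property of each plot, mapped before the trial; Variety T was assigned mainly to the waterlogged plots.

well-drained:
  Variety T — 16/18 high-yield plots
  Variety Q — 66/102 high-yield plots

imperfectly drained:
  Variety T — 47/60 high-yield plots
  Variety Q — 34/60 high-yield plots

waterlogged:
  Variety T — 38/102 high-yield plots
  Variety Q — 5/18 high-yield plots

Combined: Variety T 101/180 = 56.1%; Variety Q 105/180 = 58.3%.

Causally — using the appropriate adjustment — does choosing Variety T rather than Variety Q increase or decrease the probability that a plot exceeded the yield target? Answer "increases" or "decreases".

Nothing the variety does changes field drainage; the imbalance is an allocation artefact. With field drainage also predicting the outcome, the pooled figure is confounded, and the within-stratum comparison is the causal one.
Within each level — well-drained: 88.9% vs 64.7%; imperfectly drained: 78.3% vs 56.7%; waterlogged: 37.3% vs 27.8% — Variety T is higher every time.

increases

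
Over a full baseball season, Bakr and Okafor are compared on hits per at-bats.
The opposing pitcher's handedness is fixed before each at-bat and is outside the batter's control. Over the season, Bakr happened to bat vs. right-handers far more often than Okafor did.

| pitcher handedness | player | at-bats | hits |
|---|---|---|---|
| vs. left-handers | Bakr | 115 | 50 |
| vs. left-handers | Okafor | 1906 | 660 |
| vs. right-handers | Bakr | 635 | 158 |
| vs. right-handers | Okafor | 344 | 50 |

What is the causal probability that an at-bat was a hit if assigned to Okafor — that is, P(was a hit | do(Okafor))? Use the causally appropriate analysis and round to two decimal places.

Within every pitcher handedness level Bakr has the higher rate, yet pooled Okafor does — Simpson's reversal.
Pitcher handedness satisfies the back-door criterion: it is not a descendant of the player, and it blocks the spurious path from player to outcome. Adjusting for it (i.e., using the within-pitcher handedness rates) gives the causal effect.
Standardising Okafor to the population pitcher handedness mix: 0.674·660/1906 + 0.326·50/344 = 0.281.

0.28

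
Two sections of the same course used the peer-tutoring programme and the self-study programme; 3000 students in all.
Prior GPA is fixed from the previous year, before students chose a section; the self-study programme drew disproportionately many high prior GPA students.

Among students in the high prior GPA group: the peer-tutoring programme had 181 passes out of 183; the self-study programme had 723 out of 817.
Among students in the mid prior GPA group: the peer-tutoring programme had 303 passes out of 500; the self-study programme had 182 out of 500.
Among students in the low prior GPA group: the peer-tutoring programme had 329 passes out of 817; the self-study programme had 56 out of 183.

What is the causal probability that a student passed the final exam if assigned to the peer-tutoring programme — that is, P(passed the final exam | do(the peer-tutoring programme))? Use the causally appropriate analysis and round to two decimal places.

0.67

the peer-tutoring programme is higher inside every prior GPA band stratum but the self-study programme is higher in aggregate. Whether to stratify depends on how prior GPA band relates to the teaching method.
Nothing the teaching method does changes prior GPA band; the imbalance is an allocation artefact. With prior GPA band also predicting the outcome, the pooled figure is confounded, and the within-stratum comparison is the causal one.
Standardising the peer-tutoring programme to the population prior GPA band mix: 0.333·181/183 + 0.333·303/500 + 0.333·329/817 = 0.666.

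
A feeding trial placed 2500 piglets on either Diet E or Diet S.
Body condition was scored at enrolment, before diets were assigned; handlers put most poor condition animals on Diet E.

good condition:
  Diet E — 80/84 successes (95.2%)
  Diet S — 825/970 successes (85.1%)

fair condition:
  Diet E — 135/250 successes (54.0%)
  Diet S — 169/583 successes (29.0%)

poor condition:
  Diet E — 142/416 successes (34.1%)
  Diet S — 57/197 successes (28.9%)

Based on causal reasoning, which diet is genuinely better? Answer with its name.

Diet E

The starting body condition-specific comparison favours Diet E throughout, but the pooled figures favour Diet S. The question is whether to condition on starting body condition.
Starting body condition differs across diets for reasons unrelated to any effect of the diet itself, and it separately predicts the outcome — a classic confounder. We must compare within starting body condition levels.
Within each level — good condition: 95.2% vs 85.1%; fair condition: 54.0% vs 29.0%; poor condition: 34.1% vs 28.9% — Diet E is higher every time.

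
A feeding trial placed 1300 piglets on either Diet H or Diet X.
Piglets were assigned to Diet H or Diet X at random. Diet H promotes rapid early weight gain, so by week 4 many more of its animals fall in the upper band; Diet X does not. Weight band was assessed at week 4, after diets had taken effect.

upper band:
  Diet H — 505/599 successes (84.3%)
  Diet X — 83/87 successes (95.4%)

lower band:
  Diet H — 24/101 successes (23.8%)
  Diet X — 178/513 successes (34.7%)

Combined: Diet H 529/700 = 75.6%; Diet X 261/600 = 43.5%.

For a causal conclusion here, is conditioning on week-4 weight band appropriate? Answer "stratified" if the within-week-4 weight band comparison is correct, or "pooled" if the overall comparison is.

pooled

Week-4 weight band here is a post-treatment variable shaped by the diet; conditioning on it would introduce bias rather than remove it. The overall comparison is the causal one.
Pooled: Diet H 75.6% vs Diet X 43.5%; Diet H is higher overall.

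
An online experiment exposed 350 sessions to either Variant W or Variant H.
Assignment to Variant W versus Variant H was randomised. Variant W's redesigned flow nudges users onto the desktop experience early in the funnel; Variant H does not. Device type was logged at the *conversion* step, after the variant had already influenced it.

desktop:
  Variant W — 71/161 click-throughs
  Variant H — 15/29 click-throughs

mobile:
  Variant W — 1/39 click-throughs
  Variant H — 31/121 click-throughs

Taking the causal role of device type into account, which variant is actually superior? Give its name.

Variant W

Device type lies on the pathway variant → device type → outcome, so adjusting for it blocks the indirect effect. For the total causal effect of variant, use the unadjusted pooled rates.
Pooled: Variant W 36.0% vs Variant H 30.7%; Variant W is higher overall.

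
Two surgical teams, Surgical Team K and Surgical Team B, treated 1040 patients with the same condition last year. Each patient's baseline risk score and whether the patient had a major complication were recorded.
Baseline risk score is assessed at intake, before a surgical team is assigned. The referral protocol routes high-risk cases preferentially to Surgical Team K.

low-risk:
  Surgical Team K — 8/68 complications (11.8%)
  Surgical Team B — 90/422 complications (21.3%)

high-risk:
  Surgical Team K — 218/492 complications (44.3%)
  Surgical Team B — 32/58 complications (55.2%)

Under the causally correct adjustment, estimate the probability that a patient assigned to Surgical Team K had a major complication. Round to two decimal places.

The baseline risk score-specific comparison favours Surgical Team K throughout, but the pooled figures favour Surgical Team B. The question is whether to condition on baseline risk score.
Here baseline risk score is a common cause — it drives both which surgical team a case falls under and the outcome. The crude comparison mixes populations; the stratum-specific rates are the causally relevant ones.
Standardising Surgical Team K to the population baseline risk score mix: 0.471·8/68 + 0.529·218/492 = 0.290.

0.29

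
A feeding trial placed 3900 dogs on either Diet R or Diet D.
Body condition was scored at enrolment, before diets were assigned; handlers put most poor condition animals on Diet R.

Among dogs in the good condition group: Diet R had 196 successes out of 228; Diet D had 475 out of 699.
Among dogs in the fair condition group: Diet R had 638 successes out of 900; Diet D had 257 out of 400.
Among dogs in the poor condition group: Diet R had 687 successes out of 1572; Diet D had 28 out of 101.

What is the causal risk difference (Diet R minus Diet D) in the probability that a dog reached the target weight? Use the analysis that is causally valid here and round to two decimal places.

+0.13

Since starting body condition is a pre-existing factor (not a product of the diet) and it affects the outcome on its own, it is a confounder. The stratified rates, not the pooled rate, identify the causal effect.
Adjusting over the population distribution of starting body condition: 0.238·(0.860−0.680) + 0.333·(0.709−0.642) + 0.429·(0.437−0.277) = +0.133.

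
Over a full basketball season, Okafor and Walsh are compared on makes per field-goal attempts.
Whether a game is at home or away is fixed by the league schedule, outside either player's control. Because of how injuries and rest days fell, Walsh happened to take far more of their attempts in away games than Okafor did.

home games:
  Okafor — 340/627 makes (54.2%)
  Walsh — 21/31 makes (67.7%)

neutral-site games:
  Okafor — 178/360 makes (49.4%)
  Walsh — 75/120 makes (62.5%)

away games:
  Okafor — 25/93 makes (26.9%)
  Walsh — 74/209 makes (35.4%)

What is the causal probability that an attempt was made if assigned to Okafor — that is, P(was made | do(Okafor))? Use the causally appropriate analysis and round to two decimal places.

0.47

Game venue satisfies the back-door criterion: it is not a descendant of the player, and it blocks the spurious path from player to outcome. Adjusting for it (i.e., using the within-game venue rates) gives the causal effect.
Standardising Okafor to the population game venue mix: 0.457·340/627 + 0.333·178/360 + 0.210·25/93 = 0.469.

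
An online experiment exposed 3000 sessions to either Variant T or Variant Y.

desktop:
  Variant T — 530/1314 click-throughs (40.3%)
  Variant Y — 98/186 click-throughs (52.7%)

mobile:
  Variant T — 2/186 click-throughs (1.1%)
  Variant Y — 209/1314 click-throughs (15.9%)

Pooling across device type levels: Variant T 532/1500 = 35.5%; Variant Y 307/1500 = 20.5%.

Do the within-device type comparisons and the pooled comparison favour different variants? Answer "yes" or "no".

Within each device type level (desktop 40.3% vs 52.7%; mobile 1.1% vs 15.9%), Variant Y has the higher rate every time. Pooled: 35.5% vs 20.5% — Variant T has the higher rate overall. The two comparisons disagree.

yes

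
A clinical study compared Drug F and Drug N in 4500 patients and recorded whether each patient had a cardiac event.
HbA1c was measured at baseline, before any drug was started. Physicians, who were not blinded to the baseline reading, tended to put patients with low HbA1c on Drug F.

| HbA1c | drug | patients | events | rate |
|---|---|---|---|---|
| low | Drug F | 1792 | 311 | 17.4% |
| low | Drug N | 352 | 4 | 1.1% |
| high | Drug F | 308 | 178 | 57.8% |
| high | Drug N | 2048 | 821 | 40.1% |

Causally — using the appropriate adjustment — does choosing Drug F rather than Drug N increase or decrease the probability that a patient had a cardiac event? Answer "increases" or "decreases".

HbA1c is set before the drug has any effect — it is not caused by the drug — and it independently drives the outcome. That makes it a confounder, so the causal comparison is within HbA1c levels.
Within each level — low: 17.4% vs 1.1%; high: 57.8% vs 40.1% — Drug N is lower every time.

increases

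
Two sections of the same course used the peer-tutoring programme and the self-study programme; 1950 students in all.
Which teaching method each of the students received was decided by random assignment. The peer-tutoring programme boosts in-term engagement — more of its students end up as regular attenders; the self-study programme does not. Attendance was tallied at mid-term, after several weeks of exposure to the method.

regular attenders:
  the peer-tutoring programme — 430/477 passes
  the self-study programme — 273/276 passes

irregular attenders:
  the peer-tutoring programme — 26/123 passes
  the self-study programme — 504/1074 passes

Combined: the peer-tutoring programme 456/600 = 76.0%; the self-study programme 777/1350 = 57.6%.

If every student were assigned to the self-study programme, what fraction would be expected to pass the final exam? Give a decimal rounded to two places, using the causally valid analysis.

0.58

Because the teaching method influences mid-term attendance, mid-term attendance is a post-treatment mediator, not a confounder. Stratifying on it would bias the estimate; the causal effect is the crude pooled difference.
So P(outcome | do(the self-study programme)) is just the pooled rate for the self-study programme: 777/1350 = 0.576.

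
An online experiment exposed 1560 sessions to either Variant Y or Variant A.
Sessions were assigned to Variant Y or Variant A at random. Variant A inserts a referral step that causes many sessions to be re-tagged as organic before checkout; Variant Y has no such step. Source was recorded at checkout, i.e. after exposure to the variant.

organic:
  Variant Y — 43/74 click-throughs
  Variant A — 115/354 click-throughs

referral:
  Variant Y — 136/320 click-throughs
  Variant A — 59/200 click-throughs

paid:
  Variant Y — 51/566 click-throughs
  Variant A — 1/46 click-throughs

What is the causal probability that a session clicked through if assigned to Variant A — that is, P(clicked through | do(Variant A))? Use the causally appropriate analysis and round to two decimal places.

Variant Y is higher inside every traffic source stratum but Variant A is higher in aggregate. Whether to stratify depends on how traffic source relates to the variant.
Traffic source here is a post-treatment variable shaped by the variant; conditioning on it would introduce bias rather than remove it. The overall comparison is the causal one.
So P(outcome | do(Variant A)) is just the pooled rate for Variant A: 175/600 = 0.292.

0.29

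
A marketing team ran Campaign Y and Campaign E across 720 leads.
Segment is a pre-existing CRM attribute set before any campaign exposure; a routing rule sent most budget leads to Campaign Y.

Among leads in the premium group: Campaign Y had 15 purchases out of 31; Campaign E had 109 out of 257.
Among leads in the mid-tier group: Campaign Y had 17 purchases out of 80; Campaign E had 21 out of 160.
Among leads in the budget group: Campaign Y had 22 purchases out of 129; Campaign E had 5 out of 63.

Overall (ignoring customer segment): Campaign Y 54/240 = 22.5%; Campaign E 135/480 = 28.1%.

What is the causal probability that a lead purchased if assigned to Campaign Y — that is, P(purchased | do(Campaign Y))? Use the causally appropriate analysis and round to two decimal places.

0.31

Campaign Y is higher inside every customer segment stratum but Campaign E is higher in aggregate. Whether to stratify depends on how customer segment relates to the campaign.
Nothing the campaign does changes customer segment; the imbalance is an allocation artefact. With customer segment also predicting the outcome, the pooled figure is confounded, and the within-stratum comparison is the causal one.
Standardising Campaign Y to the population customer segment mix: 0.400·15/31 + 0.333·17/80 + 0.267·22/129 = 0.310.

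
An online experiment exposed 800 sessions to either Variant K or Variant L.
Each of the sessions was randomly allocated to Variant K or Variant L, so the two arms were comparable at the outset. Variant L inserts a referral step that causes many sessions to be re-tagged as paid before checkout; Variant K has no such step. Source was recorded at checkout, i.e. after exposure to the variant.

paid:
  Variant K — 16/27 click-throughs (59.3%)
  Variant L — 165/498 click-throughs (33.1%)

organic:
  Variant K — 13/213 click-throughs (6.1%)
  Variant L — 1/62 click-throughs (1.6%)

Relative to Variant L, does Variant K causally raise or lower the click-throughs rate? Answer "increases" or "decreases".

decreases

The traffic source-specific comparison favours Variant K throughout, but the pooled figures favour Variant L. The question is whether to condition on traffic source.
The distribution of traffic source is itself part of what the variant does — it is an intermediate outcome. Holding it fixed would remove that part of the effect; the total effect is the pooled difference.
Pooled: Variant K 12.1% vs Variant L 29.6%; Variant L is higher overall.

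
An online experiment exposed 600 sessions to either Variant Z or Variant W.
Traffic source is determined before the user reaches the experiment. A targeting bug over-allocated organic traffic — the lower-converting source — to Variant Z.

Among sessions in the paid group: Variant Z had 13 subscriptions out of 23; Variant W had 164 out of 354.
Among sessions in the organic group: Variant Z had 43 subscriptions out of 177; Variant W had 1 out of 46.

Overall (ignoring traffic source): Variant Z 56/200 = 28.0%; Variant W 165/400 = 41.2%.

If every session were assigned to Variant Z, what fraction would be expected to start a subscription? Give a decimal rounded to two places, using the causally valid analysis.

The traffic source-specific comparison favours Variant Z throughout, but the pooled figures favour Variant W. The question is whether to condition on traffic source.
The imbalance in traffic source arose from how sessions were allocated, not from anything the variant did; and traffic source independently affects the outcome. The pooled gap is confounded — condition on traffic source.
Standardising Variant Z to the population traffic source mix: 0.628·13/23 + 0.372·43/177 = 0.445.

0.45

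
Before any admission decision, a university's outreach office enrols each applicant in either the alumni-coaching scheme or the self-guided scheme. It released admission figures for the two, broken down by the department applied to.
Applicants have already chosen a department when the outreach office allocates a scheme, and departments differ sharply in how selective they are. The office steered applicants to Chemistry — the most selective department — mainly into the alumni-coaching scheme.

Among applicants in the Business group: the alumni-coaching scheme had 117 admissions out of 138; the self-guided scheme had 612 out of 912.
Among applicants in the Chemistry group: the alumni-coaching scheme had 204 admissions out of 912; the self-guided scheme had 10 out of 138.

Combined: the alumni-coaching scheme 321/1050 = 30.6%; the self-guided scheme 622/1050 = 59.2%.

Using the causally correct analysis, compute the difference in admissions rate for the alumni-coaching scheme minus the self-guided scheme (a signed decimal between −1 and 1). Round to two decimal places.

+0.16

Department differs across outreach schemes for reasons unrelated to any effect of the outreach scheme itself, and it separately predicts the outcome — a classic confounder. We must compare within department levels.
Adjusting over the population distribution of department: 0.500·(0.848−0.671) + 0.500·(0.224−0.072) = +0.164.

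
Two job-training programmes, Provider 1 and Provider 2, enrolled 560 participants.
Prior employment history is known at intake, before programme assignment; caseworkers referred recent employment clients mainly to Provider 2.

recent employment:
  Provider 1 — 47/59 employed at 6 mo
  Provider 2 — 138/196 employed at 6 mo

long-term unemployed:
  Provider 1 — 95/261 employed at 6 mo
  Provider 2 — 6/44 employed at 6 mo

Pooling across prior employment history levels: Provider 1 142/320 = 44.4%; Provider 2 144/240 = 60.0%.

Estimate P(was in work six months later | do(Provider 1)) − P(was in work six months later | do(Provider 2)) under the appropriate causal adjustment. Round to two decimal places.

+0.17

Prior employment history differs across programmes for reasons unrelated to any effect of the programme itself, and it separately predicts the outcome — a classic confounder. We must compare within prior employment history levels.
Adjusting over the population distribution of prior employment history: 0.455·(0.797−0.704) + 0.545·(0.364−0.136) = +0.166.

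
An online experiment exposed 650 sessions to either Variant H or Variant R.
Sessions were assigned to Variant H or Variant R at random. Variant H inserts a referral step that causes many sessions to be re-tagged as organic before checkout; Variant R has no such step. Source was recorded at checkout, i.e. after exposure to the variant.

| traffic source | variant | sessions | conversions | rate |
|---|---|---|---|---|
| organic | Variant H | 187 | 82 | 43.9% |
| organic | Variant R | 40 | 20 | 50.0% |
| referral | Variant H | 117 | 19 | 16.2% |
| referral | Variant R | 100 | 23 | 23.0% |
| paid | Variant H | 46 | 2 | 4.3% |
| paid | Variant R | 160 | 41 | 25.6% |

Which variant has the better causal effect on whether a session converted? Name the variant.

Variant H

The traffic source-specific comparison favours Variant R throughout, but the pooled figures favour Variant H. The question is whether to condition on traffic source.
Traffic source is recorded after the variant and is itself shifted by it — it sits on the causal path from variant to outcome. Conditioning on a mediator would strip out part of the effect we want; the pooled comparison gives the total causal effect.
Pooled: Variant H 29.4% vs Variant R 28.0%; Variant H is higher overall.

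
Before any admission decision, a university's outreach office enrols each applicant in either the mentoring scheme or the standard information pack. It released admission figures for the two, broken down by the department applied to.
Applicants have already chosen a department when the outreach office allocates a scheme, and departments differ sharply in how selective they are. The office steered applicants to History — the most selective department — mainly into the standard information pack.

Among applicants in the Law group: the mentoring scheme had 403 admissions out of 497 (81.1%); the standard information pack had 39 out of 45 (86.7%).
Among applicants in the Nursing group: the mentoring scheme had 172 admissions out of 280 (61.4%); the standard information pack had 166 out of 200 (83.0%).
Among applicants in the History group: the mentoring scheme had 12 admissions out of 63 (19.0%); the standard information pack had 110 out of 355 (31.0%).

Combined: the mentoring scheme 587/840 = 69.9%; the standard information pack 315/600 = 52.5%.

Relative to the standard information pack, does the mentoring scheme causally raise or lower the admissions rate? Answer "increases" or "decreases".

decreases

The department-specific comparison favours the standard information pack throughout, but the pooled figures favour the mentoring scheme. The question is whether to condition on department.
Department is set before the outreach scheme has any effect — it is not caused by the outreach scheme — and it independently drives the outcome. That makes it a confounder, so the causal comparison is within department levels.
Within each level — Law: 81.1% vs 86.7%; Nursing: 61.4% vs 83.0%; History: 19.0% vs 31.0% — the standard information pack is higher every time.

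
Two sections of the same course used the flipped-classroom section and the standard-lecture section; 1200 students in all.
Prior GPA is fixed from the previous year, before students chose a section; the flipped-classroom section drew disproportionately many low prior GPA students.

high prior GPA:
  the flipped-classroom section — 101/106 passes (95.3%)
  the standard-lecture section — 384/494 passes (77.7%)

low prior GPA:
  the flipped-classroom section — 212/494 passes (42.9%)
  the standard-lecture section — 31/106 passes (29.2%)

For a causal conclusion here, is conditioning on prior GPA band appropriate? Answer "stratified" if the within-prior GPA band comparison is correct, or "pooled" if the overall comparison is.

The prior GPA band-specific comparison favours the flipped-classroom section throughout, but the pooled figures favour the standard-lecture section. The question is whether to condition on prior GPA band.
The imbalance in prior GPA band arose from how students were allocated, not from anything the teaching method did; and prior GPA band independently affects the outcome. The pooled gap is confounded — condition on prior GPA band.
Within each level — high prior GPA: 95.3% vs 77.7%; low prior GPA: 42.9% vs 29.2% — the flipped-classroom section is higher every time.

stratified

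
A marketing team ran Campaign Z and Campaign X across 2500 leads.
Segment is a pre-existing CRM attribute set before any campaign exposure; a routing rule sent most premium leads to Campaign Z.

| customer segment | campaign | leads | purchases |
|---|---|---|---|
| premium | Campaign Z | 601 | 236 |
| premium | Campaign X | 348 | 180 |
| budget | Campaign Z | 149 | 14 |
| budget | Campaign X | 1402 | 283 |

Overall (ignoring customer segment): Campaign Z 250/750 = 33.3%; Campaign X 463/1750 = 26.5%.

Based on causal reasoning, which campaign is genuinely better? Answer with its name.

Campaign X

The stratified and pooled comparisons disagree (Campaign X wins within each customer segment; Campaign Z wins overall), so the answer turns on the causal role of customer segment.
Here customer segment is a common cause — it drives both which campaign a case falls under and the outcome. The crude comparison mixes populations; the stratum-specific rates are the causally relevant ones.
Within each level — premium: 39.3% vs 51.7%; budget: 9.4% vs 20.2% — Campaign X is higher every time.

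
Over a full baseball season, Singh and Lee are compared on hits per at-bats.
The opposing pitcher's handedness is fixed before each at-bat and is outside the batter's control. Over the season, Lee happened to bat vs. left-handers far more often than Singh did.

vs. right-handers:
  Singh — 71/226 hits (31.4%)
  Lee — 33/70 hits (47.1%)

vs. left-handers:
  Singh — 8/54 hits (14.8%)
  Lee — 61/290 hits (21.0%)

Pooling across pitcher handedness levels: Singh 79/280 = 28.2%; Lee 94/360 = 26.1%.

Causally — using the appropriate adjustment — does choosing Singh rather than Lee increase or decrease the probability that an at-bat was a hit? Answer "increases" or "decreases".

decreases

Lee is higher inside every pitcher handedness stratum but Singh is higher in aggregate. Whether to stratify depends on how pitcher handedness relates to the player.
Since pitcher handedness is a pre-existing factor (not a product of the player) and it affects the outcome on its own, it is a confounder. The stratified rates, not the pooled rate, identify the causal effect.
Within each level — vs. right-handers: 31.4% vs 47.1%; vs. left-handers: 14.8% vs 21.0% — Lee is higher every time.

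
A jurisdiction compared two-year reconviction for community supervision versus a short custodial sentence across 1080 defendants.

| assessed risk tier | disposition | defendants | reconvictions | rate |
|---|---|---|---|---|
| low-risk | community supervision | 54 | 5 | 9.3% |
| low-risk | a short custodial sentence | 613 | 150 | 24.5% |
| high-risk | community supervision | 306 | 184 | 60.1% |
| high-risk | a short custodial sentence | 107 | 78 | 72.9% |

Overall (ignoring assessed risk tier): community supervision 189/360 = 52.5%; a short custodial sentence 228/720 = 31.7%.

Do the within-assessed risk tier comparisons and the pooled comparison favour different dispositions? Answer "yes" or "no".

yes

Within each assessed risk tier level (low-risk 9.3% vs 24.5%; high-risk 60.1% vs 72.9%), community supervision has the lower rate every time. Pooled: 52.5% vs 31.7% — a short custodial sentence has the lower rate overall. The two comparisons disagree.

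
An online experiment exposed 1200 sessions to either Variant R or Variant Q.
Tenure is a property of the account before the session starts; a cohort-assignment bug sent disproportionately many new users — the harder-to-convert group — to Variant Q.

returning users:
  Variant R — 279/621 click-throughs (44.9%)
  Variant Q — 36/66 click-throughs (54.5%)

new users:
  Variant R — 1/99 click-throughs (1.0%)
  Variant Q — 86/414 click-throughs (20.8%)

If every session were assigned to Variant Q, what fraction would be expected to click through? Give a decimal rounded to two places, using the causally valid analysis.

0.40

The imbalance in user tenure arose from how sessions were allocated, not from anything the variant did; and user tenure independently affects the outcome. The pooled gap is confounded — condition on user tenure.
Standardising Variant Q to the population user tenure mix: 0.573·36/66 + 0.427·86/414 = 0.401.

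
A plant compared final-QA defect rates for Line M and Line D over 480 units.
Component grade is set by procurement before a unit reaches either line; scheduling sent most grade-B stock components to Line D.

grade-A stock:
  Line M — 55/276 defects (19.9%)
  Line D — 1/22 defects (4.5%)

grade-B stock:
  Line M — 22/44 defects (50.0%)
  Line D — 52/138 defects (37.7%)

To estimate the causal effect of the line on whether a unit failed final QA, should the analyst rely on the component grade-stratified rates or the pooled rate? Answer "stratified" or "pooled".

stratified

Component grade differs across lines for reasons unrelated to any effect of the line itself, and it separately predicts the outcome — a classic confounder. We must compare within component grade levels.
Within each level — grade-A stock: 19.9% vs 4.5%; grade-B stock: 50.0% vs 37.7% — Line D is lower every time.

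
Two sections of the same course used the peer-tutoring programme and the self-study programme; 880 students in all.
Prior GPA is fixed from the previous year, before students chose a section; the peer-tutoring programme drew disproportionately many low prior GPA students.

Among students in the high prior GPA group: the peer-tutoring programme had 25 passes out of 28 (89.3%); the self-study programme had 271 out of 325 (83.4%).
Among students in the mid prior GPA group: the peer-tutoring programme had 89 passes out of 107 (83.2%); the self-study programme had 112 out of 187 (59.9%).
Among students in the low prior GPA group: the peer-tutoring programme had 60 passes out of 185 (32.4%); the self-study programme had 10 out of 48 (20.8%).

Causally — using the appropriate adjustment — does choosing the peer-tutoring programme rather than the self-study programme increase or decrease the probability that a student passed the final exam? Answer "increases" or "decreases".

The stratified and pooled comparisons disagree (the peer-tutoring programme wins within each prior GPA band; the self-study programme wins overall), so the answer turns on the causal role of prior GPA band.
The imbalance in prior GPA band arose from how students were allocated, not from anything the teaching method did; and prior GPA band independently affects the outcome. The pooled gap is confounded — condition on prior GPA band.
Within each level — high prior GPA: 89.3% vs 83.4%; mid prior GPA: 83.2% vs 59.9%; low prior GPA: 32.4% vs 20.8% — the peer-tutoring programme is higher every time.

increases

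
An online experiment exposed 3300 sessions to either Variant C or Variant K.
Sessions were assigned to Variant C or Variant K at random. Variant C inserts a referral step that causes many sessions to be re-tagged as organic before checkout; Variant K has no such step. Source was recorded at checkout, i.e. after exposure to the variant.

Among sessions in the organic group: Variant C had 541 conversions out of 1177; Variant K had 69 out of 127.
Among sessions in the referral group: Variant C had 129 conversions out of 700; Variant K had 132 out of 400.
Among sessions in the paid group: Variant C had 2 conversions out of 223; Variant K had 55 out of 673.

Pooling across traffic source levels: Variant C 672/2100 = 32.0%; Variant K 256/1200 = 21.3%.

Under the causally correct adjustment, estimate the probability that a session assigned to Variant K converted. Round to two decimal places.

0.21

The traffic source-specific comparison favours Variant K throughout, but the pooled figures favour Variant C. The question is whether to condition on traffic source.
Traffic source here is a post-treatment variable shaped by the variant; conditioning on it would introduce bias rather than remove it. The overall comparison is the causal one.
So P(outcome | do(Variant K)) is just the pooled rate for Variant K: 256/1200 = 0.213.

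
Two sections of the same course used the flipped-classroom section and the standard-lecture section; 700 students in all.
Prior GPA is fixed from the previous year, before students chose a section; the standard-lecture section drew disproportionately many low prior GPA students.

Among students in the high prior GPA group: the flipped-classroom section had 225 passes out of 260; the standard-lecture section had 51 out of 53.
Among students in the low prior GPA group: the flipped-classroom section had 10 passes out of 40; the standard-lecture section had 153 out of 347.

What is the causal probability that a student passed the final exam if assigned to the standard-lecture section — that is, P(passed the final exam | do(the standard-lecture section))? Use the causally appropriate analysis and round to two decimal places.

0.67

the standard-lecture section is higher inside every prior GPA band stratum but the flipped-classroom section is higher in aggregate. Whether to stratify depends on how prior GPA band relates to the teaching method.
Here prior GPA band is a common cause — it drives both which teaching method a case falls under and the outcome. The crude comparison mixes populations; the stratum-specific rates are the causally relevant ones.
Standardising the standard-lecture section to the population prior GPA band mix: 0.447·51/53 + 0.553·153/347 = 0.674.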